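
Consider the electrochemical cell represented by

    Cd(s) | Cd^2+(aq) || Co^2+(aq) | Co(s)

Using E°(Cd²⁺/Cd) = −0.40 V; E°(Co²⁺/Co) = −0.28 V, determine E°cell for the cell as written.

By convention the left-hand electrode in cell notation is the anode (oxidation) and the right-hand electrode is the cathode (reduction).
E°cell = E°(right) − E°(left) = −0.28 − (−0.40) = +0.12 V.

+0.12 V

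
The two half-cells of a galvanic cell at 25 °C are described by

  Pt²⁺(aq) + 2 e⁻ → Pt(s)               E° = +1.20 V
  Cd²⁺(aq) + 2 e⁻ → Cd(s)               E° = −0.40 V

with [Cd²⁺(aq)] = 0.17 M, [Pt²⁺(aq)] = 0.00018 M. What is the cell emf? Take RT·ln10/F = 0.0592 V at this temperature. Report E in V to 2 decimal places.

Pt²⁺/Pt is reduced (cathode, E° = +1.20 V) and Cd²⁺/Cd is oxidized (anode).
E°cell = E°cat − E°an = +1.20 − (−0.40) = +1.60 V; n = 2.
Balancing gives Pt²⁺(aq) + Cd(s) → Pt(s) + Cd²⁺(aq); hence Q = [Cd²⁺(aq)] / [Pt²⁺(aq)] = 944 (log Q = 2.975).
By the Nernst equation, E = +1.60 − (0.0592/2)·(2.975) = +1.51 V.

+1.51 V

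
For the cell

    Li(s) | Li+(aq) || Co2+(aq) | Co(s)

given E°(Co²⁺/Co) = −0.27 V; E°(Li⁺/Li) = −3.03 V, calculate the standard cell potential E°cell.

+2.76 V

By convention the left-hand electrode in cell notation is the anode (oxidation) and the right-hand electrode is the cathode (reduction).
E°cell = E°(right) − E°(left) = −0.27 − (−3.03) = +2.76 V.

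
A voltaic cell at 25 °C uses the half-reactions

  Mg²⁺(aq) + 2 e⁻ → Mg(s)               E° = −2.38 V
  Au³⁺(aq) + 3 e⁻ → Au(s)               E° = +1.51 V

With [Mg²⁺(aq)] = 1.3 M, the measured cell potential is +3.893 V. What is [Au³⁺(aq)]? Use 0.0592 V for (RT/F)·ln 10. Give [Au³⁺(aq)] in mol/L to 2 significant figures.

2.1 M

With Au³⁺/Au at the cathode and Mg²⁺/Mg at the anode, E°cell = +1.51 − (−2.38) = +3.89 V (n = 6).
From the Nernst equation, log Q = n(E° − E)/0.0592 = 6·(+3.89 − (+3.893))/0.0592 = −0.304.
For 2 Au³⁺(aq) + 3 Mg(s) → 2 Au(s) + 3 Mg²⁺(aq), the reaction quotient is Q = [Mg²⁺(aq)]^3 / [Au³⁺(aq)]^2.
Substituting the known concentrations and solving, log [Au³⁺(aq)] = 0.323 and [Au³⁺(aq)] = 2.1 M.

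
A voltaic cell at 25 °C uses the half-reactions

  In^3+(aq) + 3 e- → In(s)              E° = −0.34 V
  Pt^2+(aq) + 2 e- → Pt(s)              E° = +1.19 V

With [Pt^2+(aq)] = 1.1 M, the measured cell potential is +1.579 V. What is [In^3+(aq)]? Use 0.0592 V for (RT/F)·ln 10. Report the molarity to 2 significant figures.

The Pt²⁺/Pt couple has the larger reduction potential, so it is the cathode: E°cell = +1.19 − (−0.34) = +1.53 V and n = 6.
Since E = E° − (0.0592/n)·log Q, log Q = n(E° − E)/0.0592 = −4.966.
For 3 Pt^2+(aq) + 2 In(s) → 3 Pt(s) + 2 In^3+(aq), the reaction quotient is Q = [In^3+(aq)]^2 / [Pt^2+(aq)]^3.
Solving for the unknown gives log [In^3+(aq)] = −2.421, so [In^3+(aq)] ≈ 0.0038 M.

0.0038 M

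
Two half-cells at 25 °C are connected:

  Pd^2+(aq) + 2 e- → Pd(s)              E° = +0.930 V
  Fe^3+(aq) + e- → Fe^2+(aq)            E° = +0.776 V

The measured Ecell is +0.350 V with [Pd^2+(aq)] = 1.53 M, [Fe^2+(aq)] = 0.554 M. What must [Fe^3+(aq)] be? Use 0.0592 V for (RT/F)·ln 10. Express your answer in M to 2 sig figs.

0.00033 M

The Pd²⁺/Pd couple has the larger reduction potential, so it is the cathode: E°cell = +0.930 − (+0.776) = +0.154 V and n = 2.
From the Nernst equation, log Q = n(E° − E)/0.0592 = 2·(+0.154 − (+0.350))/0.0592 = −6.622.
The balanced reaction is Pd^2+(aq) + 2 Fe^2+(aq) → Pd(s) + 2 Fe^3+(aq), so Q = [Fe^3+(aq)]^2 / ([Pd^2+(aq)]·[Fe^2+(aq)]^2).
Solving for the unknown gives log [Fe^3+(aq)] = −3.475, so [Fe^3+(aq)] ≈ 0.00033 M.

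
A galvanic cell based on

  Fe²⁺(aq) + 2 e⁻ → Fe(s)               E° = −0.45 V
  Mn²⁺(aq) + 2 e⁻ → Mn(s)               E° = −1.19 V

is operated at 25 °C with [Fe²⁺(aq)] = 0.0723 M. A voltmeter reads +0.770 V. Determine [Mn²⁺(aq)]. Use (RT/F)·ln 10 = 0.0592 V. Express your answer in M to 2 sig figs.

The Fe²⁺/Fe couple has the larger reduction potential, so it is the cathode: E°cell = −0.45 − (−1.19) = +0.74 V and n = 2.
Rearranging E = E° − (0.0592/n)·log Q gives log Q = 2(+0.74 − (+0.770))/0.0592 = −1.014.
The balanced reaction is Fe²⁺(aq) + Mn(s) → Fe(s) + Mn²⁺(aq), so Q = [Mn²⁺(aq)] / [Fe²⁺(aq)].
Isolating [Mn²⁺(aq)] in Q = 10^{−1.014} yields log [Mn²⁺(aq)] = −2.155, i.e. 0.0070 M.

0.0070 M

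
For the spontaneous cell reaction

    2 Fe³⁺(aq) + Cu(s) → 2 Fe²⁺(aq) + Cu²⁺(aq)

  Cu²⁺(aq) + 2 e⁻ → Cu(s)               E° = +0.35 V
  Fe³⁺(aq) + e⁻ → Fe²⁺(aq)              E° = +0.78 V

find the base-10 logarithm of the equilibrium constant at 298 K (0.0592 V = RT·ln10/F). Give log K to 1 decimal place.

log K = 14.5

The Fe³⁺/Fe²⁺ couple is reduced (cathode); E°cell = +0.78 − (+0.35) = +0.43 V with n = 2.
At equilibrium E = 0, so log K = nE°cell / 0.0592 = (2)(+0.43) / 0.0592 = 14.5.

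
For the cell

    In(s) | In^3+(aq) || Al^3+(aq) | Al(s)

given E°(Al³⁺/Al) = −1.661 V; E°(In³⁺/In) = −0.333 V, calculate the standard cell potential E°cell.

−1.328 V

By convention the left-hand electrode in cell notation is the anode (oxidation) and the right-hand electrode is the cathode (reduction).
E°cell = E°(right) − E°(left) = −1.661 − (−0.333) = −1.328 V.
The negative sign shows that, as written, the cell would require an external voltage to drive the reaction.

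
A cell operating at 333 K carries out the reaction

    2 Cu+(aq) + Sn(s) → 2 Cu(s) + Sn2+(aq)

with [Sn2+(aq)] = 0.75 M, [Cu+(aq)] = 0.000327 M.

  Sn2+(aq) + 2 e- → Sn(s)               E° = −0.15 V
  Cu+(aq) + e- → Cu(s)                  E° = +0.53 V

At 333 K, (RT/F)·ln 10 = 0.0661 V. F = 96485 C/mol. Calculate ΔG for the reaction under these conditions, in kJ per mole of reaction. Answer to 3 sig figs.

−87.6 kJ/mol

With Cu⁺/Cu reduced at the cathode, E°cell = +0.53 − (−0.15) = +0.68 V and n = 2.
Here Q = [Sn2+(aq)] / [Cu+(aq)]^2 = 7.01×10^6 (log Q = 6.846), giving E = +0.68 − (0.0661/2)·(6.846) = +0.4537 V.
Finally ΔG = −nFE = −(2)(96485 C/mol)(+0.4537 V) = −87.6 kJ/mol.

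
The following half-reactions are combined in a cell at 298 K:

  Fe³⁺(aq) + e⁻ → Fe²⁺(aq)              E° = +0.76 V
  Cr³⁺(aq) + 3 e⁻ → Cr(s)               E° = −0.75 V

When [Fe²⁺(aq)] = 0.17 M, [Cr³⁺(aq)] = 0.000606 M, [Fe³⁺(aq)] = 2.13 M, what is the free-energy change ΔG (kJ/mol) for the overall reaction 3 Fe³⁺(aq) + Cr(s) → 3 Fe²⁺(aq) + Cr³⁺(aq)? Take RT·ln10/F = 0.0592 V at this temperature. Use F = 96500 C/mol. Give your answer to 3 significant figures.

−474 kJ/mol

With Fe³⁺/Fe²⁺ reduced at the cathode, E°cell = +0.76 − (−0.75) = +1.51 V and n = 3.
Q = ([Fe²⁺(aq)]^3·[Cr³⁺(aq)]) / [Fe³⁺(aq)]^3 = 3.08×10^−7, so log Q = −6.511 and E = +1.51 − (0.0592/3)(−6.511) = +1.6385 V.
Then ΔG = −nFE = −3 × 96500 × +1.6385 J/mol = −474 kJ/mol.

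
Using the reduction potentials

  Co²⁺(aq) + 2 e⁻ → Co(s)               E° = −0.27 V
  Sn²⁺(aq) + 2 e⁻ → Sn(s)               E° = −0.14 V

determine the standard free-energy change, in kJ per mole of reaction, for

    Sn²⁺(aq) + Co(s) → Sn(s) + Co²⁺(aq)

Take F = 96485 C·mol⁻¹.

In the reaction as written Sn²⁺(aq) is reduced, so the Sn²⁺/Sn couple is the cathode and Co²⁺/Co is the anode.
E°cell = −0.14 − (−0.27) = +0.13 V; balancing electrons gives n = 2.
ΔG° = −nFE°cell = −(2)(96485)(+0.13) J/mol = −25.1 kJ/mol.

−25.1 kJ/mol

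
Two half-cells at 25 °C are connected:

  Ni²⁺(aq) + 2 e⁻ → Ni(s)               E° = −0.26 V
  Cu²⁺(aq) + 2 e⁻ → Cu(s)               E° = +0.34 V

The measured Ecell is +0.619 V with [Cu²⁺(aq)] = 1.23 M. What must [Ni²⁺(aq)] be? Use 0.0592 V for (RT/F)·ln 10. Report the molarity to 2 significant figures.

0.28 M

The Cu²⁺/Cu couple has the larger reduction potential, so it is the cathode: E°cell = +0.34 − (−0.26) = +0.60 V and n = 2.
Rearranging E = E° − (0.0592/n)·log Q gives log Q = 2(+0.60 − (+0.619))/0.0592 = −0.642.
The balanced reaction is Cu²⁺(aq) + Ni(s) → Cu(s) + Ni²⁺(aq), so Q = [Ni²⁺(aq)] / [Cu²⁺(aq)].
Solving for the unknown gives log [Ni²⁺(aq)] = −0.552, so [Ni²⁺(aq)] ≈ 0.28 M.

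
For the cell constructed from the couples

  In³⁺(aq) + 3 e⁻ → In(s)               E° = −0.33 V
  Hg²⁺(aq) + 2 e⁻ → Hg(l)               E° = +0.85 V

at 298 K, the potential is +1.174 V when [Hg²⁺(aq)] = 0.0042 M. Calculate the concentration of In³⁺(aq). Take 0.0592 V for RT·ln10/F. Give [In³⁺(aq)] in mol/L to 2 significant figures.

0.00055 M

The Hg²⁺/Hg couple has the larger reduction potential, so it is the cathode: E°cell = +0.85 − (−0.33) = +1.18 V and n = 6.
Rearranging E = E° − (0.0592/n)·log Q gives log Q = 6(+1.18 − (+1.174))/0.0592 = 0.608.
Balancing electrons gives 3 Hg²⁺(aq) + 2 In(s) → 3 Hg(l) + 2 In³⁺(aq); thus Q = [In³⁺(aq)]^2 / [Hg²⁺(aq)]^3.
Isolating [In³⁺(aq)] in Q = 10^{0.608} yields log [In³⁺(aq)] = −3.261, i.e. 0.00055 M.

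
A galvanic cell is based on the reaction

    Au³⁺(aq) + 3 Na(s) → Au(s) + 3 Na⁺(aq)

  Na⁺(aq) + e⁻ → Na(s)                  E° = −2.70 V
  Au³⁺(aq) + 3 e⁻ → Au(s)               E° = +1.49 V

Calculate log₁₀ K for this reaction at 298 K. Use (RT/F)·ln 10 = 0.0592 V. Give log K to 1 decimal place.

log K = 212.3

The Au³⁺/Au couple is reduced (cathode); E°cell = +1.49 − (−2.70) = +4.19 V with n = 3.
At equilibrium E = 0, so log K = nE°cell / 0.0592 = (3)(+4.19) / 0.0592 = 212.3.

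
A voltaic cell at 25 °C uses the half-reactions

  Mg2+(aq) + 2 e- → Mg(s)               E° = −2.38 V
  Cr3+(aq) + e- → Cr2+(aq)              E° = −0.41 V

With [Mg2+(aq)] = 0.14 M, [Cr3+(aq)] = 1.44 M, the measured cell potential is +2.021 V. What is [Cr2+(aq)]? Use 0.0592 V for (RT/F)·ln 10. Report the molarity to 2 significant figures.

Cr³⁺/Cr²⁺ is the cathode (higher E°); E°cell = −0.41 − (−2.38) = +1.97 V with n = 2.
From the Nernst equation, log Q = n(E° − E)/0.0592 = 2·(+1.97 − (+2.021))/0.0592 = −1.723.
The balanced reaction is 2 Cr3+(aq) + Mg(s) → 2 Cr2+(aq) + Mg2+(aq), so Q = ([Cr2+(aq)]^2·[Mg2+(aq)]) / [Cr3+(aq)]^2.
Solving for the unknown gives log [Cr2+(aq)] = −0.276, so [Cr2+(aq)] ≈ 0.53 M.

0.53 M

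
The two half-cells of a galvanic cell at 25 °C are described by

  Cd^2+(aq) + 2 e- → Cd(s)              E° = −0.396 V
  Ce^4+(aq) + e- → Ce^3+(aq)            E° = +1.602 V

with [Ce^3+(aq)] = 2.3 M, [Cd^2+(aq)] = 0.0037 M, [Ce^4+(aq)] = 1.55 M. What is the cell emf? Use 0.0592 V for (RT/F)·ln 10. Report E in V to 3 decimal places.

+2.060 V

The Ce⁴⁺/Ce³⁺ couple has the more positive E°, so it is the cathode; Cd²⁺/Cd is the anode.
E°cell = E°cat − E°an = +1.602 − (−0.396) = +1.998 V; n = 2.
Balancing gives 2 Ce^4+(aq) + Cd(s) → 2 Ce^3+(aq) + Cd^2+(aq); hence Q = ([Ce^3+(aq)]^2·[Cd^2+(aq)]) / [Ce^4+(aq)]^2 = 0.00815 (log Q = −2.089).
By the Nernst equation, E = +1.998 − (0.0592/2)·(−2.089) = +2.060 V.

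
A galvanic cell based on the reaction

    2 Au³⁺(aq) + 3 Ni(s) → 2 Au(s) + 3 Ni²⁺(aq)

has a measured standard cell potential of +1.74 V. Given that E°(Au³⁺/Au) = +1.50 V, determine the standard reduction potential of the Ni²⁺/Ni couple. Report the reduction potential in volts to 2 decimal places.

−0.24 V

In the reaction as written the Au³⁺/Au couple is reduced (cathode) and Ni²⁺/Ni is oxidized (anode), so E°cell = E°(Au³⁺/Au) − E°(Ni²⁺/Ni).
E°(Ni²⁺/Ni) = E°(cathode) − E°cell = +1.50 − (+1.74) = −0.24 V.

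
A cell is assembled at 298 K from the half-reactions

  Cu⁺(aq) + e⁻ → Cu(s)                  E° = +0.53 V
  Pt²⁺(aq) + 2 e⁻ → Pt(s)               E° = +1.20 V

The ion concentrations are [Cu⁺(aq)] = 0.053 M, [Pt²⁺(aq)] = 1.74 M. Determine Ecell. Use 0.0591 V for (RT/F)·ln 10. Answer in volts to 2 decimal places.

+0.75 V

The Pt²⁺/Pt couple has the more positive E°, so it is the cathode; Cu⁺/Cu is the anode.
E°cell = E°cat − E°an = +1.20 − (+0.53) = +0.67 V; n = 2.
For the overall reaction Pt²⁺(aq) + 2 Cu(s) → Pt(s) + 2 Cu⁺(aq), Q = [Cu⁺(aq)]^2 / [Pt²⁺(aq)] = 0.00161, giving log Q = −2.792.
Applying E = E° − (RT ln10/nF)·log Q gives +0.67 − (0.0591/2)(−2.792) = +0.75 V.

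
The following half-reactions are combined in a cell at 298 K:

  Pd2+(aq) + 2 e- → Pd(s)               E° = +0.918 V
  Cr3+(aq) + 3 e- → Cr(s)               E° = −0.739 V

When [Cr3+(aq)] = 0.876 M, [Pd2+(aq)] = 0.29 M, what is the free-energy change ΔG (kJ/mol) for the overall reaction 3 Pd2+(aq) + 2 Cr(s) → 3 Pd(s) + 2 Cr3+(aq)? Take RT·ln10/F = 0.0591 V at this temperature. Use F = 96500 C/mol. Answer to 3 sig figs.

E°cell = +0.918 − (−0.739) = +1.657 V; the balanced reaction transfers n = 6 electrons.
Q = [Cr3+(aq)]^2 / [Pd2+(aq)]^3 = 31.5, so log Q = 1.498 and E = +1.657 − (0.0591/6)(1.498) = +1.6422 V.
Then ΔG = −nFE = −6 × 96500 × +1.6422 J/mol = −951 kJ/mol.

−951 kJ/mol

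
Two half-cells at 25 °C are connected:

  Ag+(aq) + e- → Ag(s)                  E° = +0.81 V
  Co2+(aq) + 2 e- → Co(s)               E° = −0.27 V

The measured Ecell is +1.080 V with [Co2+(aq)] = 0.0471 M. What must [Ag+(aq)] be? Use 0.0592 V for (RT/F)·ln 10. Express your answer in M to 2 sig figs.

With Ag⁺/Ag at the cathode and Co²⁺/Co at the anode, E°cell = +0.81 − (−0.27) = +1.08 V (n = 2).
Since E = E° − (0.0592/n)·log Q, log Q = n(E° − E)/0.0592 = 0.000.
Balancing electrons gives 2 Ag+(aq) + Co(s) → 2 Ag(s) + Co2+(aq); thus Q = [Co2+(aq)] / [Ag+(aq)]^2.
Substituting the known concentrations and solving, log [Ag+(aq)] = −0.663 and [Ag+(aq)] = 0.22 M.

0.22 M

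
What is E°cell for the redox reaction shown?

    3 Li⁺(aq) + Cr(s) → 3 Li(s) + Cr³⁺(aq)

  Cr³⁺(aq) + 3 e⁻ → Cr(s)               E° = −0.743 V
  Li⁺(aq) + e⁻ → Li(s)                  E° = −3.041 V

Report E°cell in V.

−2.298 V

Li⁺(aq) gains electrons, so the Li⁺/Li couple is the cathode; the Cr³⁺/Cr couple is the anode.
E°cell = E°(cathode) − E°(anode) = −3.041 − (−0.743) = −2.298 V.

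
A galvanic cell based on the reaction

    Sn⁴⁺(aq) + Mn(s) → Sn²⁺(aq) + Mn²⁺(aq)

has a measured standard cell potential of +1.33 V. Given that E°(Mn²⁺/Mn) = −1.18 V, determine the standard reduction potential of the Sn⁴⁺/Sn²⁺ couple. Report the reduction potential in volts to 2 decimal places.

+0.15 V

In the reaction as written the Sn⁴⁺/Sn²⁺ couple is reduced (cathode) and Mn²⁺/Mn is oxidized (anode), so E°cell = E°(Sn⁴⁺/Sn²⁺) − E°(Mn²⁺/Mn).
E°(Sn⁴⁺/Sn²⁺) = E°cell + E°(anode) = +1.33 + (−1.18) = +0.15 V.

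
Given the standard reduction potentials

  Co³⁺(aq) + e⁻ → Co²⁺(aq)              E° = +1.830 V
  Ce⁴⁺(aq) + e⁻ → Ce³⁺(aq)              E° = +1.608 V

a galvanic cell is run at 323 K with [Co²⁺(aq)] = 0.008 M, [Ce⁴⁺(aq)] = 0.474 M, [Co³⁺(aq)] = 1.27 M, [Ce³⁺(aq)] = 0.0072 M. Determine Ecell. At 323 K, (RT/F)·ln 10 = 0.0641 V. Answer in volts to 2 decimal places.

+0.25 V

Since E°(Co³⁺/Co²⁺) > E°(Ce⁴⁺/Ce³⁺), Co³⁺/Co²⁺ serves as the cathode.
E°cell = E°cat − E°an = +1.830 − (+1.608) = +0.222 V; n = 1.
For the overall reaction Co³⁺(aq) + Ce³⁺(aq) → Co²⁺(aq) + Ce⁴⁺(aq), Q = ([Co²⁺(aq)]·[Ce⁴⁺(aq)]) / ([Co³⁺(aq)]·[Ce³⁺(aq)]) = 0.415, giving log Q = −0.382.
Applying E = E° − (RT ln10/nF)·log Q gives +0.222 − (0.0641/1)(−0.382) = +0.25 V.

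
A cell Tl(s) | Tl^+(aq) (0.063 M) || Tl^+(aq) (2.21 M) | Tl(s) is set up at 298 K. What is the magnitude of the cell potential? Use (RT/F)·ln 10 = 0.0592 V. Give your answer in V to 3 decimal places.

0.091 V

For a concentration cell E°cell = 0, since both electrodes use the same couple.
The compartment with the higher Tl^+(aq) concentration (2.21 M) acts as the cathode; ions are reduced there and produced at the dilute (0.063 M) anode.
With n = 1, Ecell = −(0.0592/1)·log([dilute]/[conc]) = −(0.0592/1)·log(0.063/2.21) = +0.091 V.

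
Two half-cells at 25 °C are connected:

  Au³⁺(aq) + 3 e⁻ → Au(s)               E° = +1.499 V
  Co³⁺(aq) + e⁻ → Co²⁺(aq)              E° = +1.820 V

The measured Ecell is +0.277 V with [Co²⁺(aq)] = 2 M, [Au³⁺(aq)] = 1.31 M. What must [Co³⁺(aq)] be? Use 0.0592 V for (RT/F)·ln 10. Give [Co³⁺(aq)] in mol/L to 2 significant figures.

0.40 M

Co³⁺/Co²⁺ is the cathode (higher E°); E°cell = +1.820 − (+1.499) = +0.321 V with n = 3.
Rearranging E = E° − (0.0592/n)·log Q gives log Q = 3(+0.321 − (+0.277))/0.0592 = 2.230.
The balanced reaction is 3 Co³⁺(aq) + Au(s) → 3 Co²⁺(aq) + Au³⁺(aq), so Q = ([Co²⁺(aq)]^3·[Au³⁺(aq)]) / [Co³⁺(aq)]^3.
Isolating [Co³⁺(aq)] in Q = 10^{2.230} yields log [Co³⁺(aq)] = −0.403, i.e. 0.40 M.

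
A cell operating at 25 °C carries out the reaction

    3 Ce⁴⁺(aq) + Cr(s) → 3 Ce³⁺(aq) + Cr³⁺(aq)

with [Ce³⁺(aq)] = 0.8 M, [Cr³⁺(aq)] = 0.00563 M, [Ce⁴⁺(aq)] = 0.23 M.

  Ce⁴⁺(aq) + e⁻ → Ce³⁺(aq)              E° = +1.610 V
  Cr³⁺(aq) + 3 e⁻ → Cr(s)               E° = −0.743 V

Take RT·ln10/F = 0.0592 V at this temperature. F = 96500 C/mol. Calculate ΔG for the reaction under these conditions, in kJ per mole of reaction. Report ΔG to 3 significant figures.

−685 kJ/mol

The standard cell potential is +1.610 − (−0.743) = +2.353 V, with n = 3 electrons in the balanced equation.
The reaction quotient is ([Ce³⁺(aq)]^3·[Cr³⁺(aq)]) / [Ce⁴⁺(aq)]^3 = 0.237; by Nernst, E = +2.353 − (0.0592/3)(−0.625) = +2.3653 V.
ΔG = −nFE = −(3)(96500)(+2.3653) J/mol = −685 kJ/mol.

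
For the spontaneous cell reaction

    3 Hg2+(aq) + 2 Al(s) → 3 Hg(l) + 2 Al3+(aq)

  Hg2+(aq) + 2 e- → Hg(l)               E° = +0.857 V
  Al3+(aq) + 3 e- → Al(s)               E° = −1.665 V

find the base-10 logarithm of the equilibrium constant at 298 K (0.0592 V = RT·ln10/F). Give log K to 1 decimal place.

The Hg²⁺/Hg couple is reduced (cathode); E°cell = +0.857 − (−1.665) = +2.522 V with n = 6.
At equilibrium E = 0, so log K = nE°cell / 0.0592 = (6)(+2.522) / 0.0592 = 255.6.

log K = 255.6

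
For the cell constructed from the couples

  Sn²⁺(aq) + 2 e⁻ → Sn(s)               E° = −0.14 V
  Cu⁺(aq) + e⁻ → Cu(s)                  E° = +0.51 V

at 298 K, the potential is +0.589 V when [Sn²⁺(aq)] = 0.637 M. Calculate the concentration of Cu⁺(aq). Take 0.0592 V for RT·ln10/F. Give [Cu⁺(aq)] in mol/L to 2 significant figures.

0.074 M

With Cu⁺/Cu at the cathode and Sn²⁺/Sn at the anode, E°cell = +0.51 − (−0.14) = +0.65 V (n = 2).
Rearranging E = E° − (0.0592/n)·log Q gives log Q = 2(+0.65 − (+0.589))/0.0592 = 2.061.
For 2 Cu⁺(aq) + Sn(s) → 2 Cu(s) + Sn²⁺(aq), the reaction quotient is Q = [Sn²⁺(aq)] / [Cu⁺(aq)]^2.
Solving for the unknown gives log [Cu⁺(aq)] = −1.128, so [Cu⁺(aq)] ≈ 0.074 M.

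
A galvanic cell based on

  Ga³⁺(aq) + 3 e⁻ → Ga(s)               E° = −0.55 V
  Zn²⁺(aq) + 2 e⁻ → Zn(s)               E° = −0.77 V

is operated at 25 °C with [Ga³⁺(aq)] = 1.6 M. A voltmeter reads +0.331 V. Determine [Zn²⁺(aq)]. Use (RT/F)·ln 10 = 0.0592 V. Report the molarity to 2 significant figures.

The Ga³⁺/Ga couple has the larger reduction potential, so it is the cathode: E°cell = −0.55 − (−0.77) = +0.22 V and n = 6.
Rearranging E = E° − (0.0592/n)·log Q gives log Q = 6(+0.22 − (+0.331))/0.0592 = −11.250.
The balanced reaction is 2 Ga³⁺(aq) + 3 Zn(s) → 2 Ga(s) + 3 Zn²⁺(aq), so Q = [Zn²⁺(aq)]^3 / [Ga³⁺(aq)]^2.
Substituting the known concentrations and solving, log [Zn²⁺(aq)] = −3.614 and [Zn²⁺(aq)] = 0.00024 M.

0.00024 M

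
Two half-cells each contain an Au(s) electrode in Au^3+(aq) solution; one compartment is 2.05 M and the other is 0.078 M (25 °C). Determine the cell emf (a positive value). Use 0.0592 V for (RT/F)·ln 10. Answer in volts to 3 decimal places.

For a concentration cell E°cell = 0, since both electrodes use the same couple.
The compartment with the higher Au^3+(aq) concentration (2.05 M) acts as the cathode; ions are reduced there and produced at the dilute (0.078 M) anode.
With n = 3, Ecell = −(0.0592/3)·log([dilute]/[conc]) = −(0.0592/3)·log(0.078/2.05) = +0.028 V.

0.028 V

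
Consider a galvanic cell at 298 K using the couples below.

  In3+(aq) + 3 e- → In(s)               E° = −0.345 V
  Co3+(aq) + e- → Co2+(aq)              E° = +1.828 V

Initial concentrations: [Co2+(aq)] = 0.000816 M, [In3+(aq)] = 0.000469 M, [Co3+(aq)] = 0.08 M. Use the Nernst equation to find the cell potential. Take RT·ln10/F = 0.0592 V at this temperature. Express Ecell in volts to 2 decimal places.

Co³⁺/Co²⁺ is reduced (cathode, E° = +1.828 V) and In³⁺/In is oxidized (anode).
E°cell = +1.828 − (−0.345) = +2.173 V, with n = 3 electrons transferred.
The balanced reaction is 3 Co3+(aq) + In(s) → 3 Co2+(aq) + In3+(aq), so Q = ([Co2+(aq)]^3·[In3+(aq)]) / [Co3+(aq)]^3 = 4.98×10^−10 and log Q = −9.303.
Applying E = E° − (RT ln10/nF)·log Q gives +2.173 − (0.0592/3)(−9.303) = +2.36 V.

+2.36 V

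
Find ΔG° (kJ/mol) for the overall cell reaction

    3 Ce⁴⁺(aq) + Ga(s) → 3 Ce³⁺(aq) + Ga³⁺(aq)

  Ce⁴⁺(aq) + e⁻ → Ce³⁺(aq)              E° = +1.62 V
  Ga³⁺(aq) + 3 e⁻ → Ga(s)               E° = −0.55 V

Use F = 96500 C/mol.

−628 kJ/mol

In the reaction as written Ce⁴⁺(aq) is reduced, so the Ce⁴⁺/Ce³⁺ couple is the cathode and Ga³⁺/Ga is the anode.
E°cell = +1.62 − (−0.55) = +2.17 V; balancing electrons gives n = 3.
ΔG° = −nFE°cell = −(3)(96500)(+2.17) J/mol = −628 kJ/mol.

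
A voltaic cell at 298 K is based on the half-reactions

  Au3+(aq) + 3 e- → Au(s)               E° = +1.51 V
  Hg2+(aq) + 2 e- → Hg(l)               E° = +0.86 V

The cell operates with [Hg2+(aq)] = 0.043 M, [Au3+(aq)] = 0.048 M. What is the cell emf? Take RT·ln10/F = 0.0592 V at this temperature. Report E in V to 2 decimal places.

+0.66 V

Au³⁺/Au is reduced (cathode, E° = +1.51 V) and Hg²⁺/Hg is oxidized (anode).
E°cell = +1.51 − (+0.86) = +0.65 V, with n = 6 electrons transferred.
The balanced reaction is 2 Au3+(aq) + 3 Hg(l) → 2 Au(s) + 3 Hg2+(aq), so Q = [Hg2+(aq)]^3 / [Au3+(aq)]^2 = 0.0345 and log Q = −1.462.
By the Nernst equation, E = +0.65 − (0.0592/6)·(−1.462) = +0.66 V.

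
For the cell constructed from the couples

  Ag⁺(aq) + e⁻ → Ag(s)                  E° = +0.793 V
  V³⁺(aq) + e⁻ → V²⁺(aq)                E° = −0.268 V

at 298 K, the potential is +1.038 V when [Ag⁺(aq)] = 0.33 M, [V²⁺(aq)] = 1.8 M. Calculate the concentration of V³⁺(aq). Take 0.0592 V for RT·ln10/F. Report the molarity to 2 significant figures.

The Ag⁺/Ag couple has the larger reduction potential, so it is the cathode: E°cell = +0.793 − (−0.268) = +1.061 V and n = 1.
Rearranging E = E° − (0.0592/n)·log Q gives log Q = 1(+1.061 − (+1.038))/0.0592 = 0.389.
The balanced reaction is Ag⁺(aq) + V²⁺(aq) → Ag(s) + V³⁺(aq), so Q = [V³⁺(aq)] / ([Ag⁺(aq)]·[V²⁺(aq)]).
Isolating [V³⁺(aq)] in Q = 10^{0.389} yields log [V³⁺(aq)] = 0.163, i.e. 1.5 M.

1.5 M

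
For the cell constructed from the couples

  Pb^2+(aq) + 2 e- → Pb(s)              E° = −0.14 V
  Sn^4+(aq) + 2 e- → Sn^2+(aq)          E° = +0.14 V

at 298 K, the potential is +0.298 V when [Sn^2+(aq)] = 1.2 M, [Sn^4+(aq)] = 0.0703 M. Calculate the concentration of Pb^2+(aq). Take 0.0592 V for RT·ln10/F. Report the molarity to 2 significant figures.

0.014 M

Sn⁴⁺/Sn²⁺ is the cathode (higher E°); E°cell = +0.14 − (−0.14) = +0.28 V with n = 2.
Rearranging E = E° − (0.0592/n)·log Q gives log Q = 2(+0.28 − (+0.298))/0.0592 = −0.608.
Balancing electrons gives Sn^4+(aq) + Pb(s) → Sn^2+(aq) + Pb^2+(aq); thus Q = ([Sn^2+(aq)]·[Pb^2+(aq)]) / [Sn^4+(aq)].
Substituting the known concentrations and solving, log [Pb^2+(aq)] = −1.840 and [Pb^2+(aq)] = 0.014 M.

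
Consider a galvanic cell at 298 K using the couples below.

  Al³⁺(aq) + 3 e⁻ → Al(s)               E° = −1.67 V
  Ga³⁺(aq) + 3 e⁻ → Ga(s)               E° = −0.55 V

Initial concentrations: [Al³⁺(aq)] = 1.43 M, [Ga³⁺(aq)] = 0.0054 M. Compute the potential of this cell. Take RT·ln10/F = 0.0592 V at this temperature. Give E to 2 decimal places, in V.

+1.07 V

Since E°(Ga³⁺/Ga) > E°(Al³⁺/Al), Ga³⁺/Ga serves as the cathode.
E°cell = E°cat − E°an = −0.55 − (−1.67) = +1.12 V; n = 3.
Balancing gives Ga³⁺(aq) + Al(s) → Ga(s) + Al³⁺(aq); hence Q = [Al³⁺(aq)] / [Ga³⁺(aq)] = 265 (log Q = 2.423).
Applying E = E° − (RT ln10/nF)·log Q gives +1.12 − (0.0592/3)(2.423) = +1.07 V.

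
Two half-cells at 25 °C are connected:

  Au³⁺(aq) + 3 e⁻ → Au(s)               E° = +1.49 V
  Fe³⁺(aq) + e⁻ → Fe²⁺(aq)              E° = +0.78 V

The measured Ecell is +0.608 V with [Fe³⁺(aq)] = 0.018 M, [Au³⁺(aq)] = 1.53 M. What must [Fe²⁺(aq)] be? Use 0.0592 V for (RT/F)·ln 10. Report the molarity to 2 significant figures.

0.00030 M

With Au³⁺/Au at the cathode and Fe³⁺/Fe²⁺ at the anode, E°cell = +1.49 − (+0.78) = +0.71 V (n = 3).
From the Nernst equation, log Q = n(E° − E)/0.0592 = 3·(+0.71 − (+0.608))/0.0592 = 5.169.
The balanced reaction is Au³⁺(aq) + 3 Fe²⁺(aq) → Au(s) + 3 Fe³⁺(aq), so Q = [Fe³⁺(aq)]^3 / ([Au³⁺(aq)]·[Fe²⁺(aq)]^3).
Solving for the unknown gives log [Fe²⁺(aq)] = −3.529, so [Fe²⁺(aq)] ≈ 0.00030 M.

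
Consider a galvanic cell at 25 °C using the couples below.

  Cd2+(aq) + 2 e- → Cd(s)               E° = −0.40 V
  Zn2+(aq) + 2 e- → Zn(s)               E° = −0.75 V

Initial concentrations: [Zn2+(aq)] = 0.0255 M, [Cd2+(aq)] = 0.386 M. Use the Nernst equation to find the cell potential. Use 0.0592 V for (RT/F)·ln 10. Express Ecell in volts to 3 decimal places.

+0.385 V

The Cd²⁺/Cd couple has the more positive E°, so it is the cathode; Zn²⁺/Zn is the anode.
E°cell = E°cat − E°an = −0.40 − (−0.75) = +0.35 V; n = 2.
The balanced reaction is Cd2+(aq) + Zn(s) → Cd(s) + Zn2+(aq), so Q = [Zn2+(aq)] / [Cd2+(aq)] = 0.0661 and log Q = −1.180.
E = E° − (0.0592/n)·log Q = +0.35 − (0.0592/2)(−1.180) = +0.385 V.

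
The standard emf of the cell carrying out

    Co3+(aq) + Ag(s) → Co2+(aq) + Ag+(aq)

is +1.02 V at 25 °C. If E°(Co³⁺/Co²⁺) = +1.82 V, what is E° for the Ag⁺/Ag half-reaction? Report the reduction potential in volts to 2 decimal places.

In the reaction as written the Co³⁺/Co²⁺ couple is reduced (cathode) and Ag⁺/Ag is oxidized (anode), so E°cell = E°(Co³⁺/Co²⁺) − E°(Ag⁺/Ag).
E°(Ag⁺/Ag) = E°(cathode) − E°cell = +1.82 − (+1.02) = +0.80 V.

+0.80 V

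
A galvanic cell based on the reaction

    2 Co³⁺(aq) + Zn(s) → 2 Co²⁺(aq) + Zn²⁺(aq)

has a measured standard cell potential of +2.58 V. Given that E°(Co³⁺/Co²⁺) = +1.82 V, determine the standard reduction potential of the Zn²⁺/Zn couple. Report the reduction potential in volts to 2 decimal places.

In the reaction as written the Co³⁺/Co²⁺ couple is reduced (cathode) and Zn²⁺/Zn is oxidized (anode), so E°cell = E°(Co³⁺/Co²⁺) − E°(Zn²⁺/Zn).
E°(Zn²⁺/Zn) = E°(cathode) − E°cell = +1.82 − (+2.58) = −0.76 V.

−0.76 V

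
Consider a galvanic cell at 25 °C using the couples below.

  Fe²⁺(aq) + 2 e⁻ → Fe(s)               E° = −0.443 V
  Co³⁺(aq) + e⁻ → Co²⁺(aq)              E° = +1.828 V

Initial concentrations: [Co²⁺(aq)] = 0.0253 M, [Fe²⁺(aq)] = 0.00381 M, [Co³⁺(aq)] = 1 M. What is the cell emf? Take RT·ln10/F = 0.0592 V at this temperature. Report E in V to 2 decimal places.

Since E°(Co³⁺/Co²⁺) > E°(Fe²⁺/Fe), Co³⁺/Co²⁺ serves as the cathode.
E°cell = E°cat − E°an = +1.828 − (−0.443) = +2.271 V; n = 2.
For the overall reaction 2 Co³⁺(aq) + Fe(s) → 2 Co²⁺(aq) + Fe²⁺(aq), Q = ([Co²⁺(aq)]^2·[Fe²⁺(aq)]) / [Co³⁺(aq)]^2 = 2.44×10^−6, giving log Q = −5.613.
By the Nernst equation, E = +2.271 − (0.0592/2)·(−5.613) = +2.44 V.

+2.44 V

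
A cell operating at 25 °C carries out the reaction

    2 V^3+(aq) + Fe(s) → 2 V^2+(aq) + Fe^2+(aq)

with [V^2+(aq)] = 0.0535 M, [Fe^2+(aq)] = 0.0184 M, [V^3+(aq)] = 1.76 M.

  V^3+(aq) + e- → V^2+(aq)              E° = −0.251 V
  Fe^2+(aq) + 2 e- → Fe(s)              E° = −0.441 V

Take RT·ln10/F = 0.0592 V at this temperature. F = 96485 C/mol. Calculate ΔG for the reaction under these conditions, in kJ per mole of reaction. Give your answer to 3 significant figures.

With V³⁺/V²⁺ reduced at the cathode, E°cell = −0.251 − (−0.441) = +0.190 V and n = 2.
The reaction quotient is ([V^2+(aq)]^2·[Fe^2+(aq)]) / [V^3+(aq)]^2 = 1.7×10^−5; by Nernst, E = +0.190 − (0.0592/2)(−4.769) = +0.3312 V.
Then ΔG = −nFE = −2 × 96485 × +0.3312 J/mol = −63.9 kJ/mol.

−63.9 kJ/mol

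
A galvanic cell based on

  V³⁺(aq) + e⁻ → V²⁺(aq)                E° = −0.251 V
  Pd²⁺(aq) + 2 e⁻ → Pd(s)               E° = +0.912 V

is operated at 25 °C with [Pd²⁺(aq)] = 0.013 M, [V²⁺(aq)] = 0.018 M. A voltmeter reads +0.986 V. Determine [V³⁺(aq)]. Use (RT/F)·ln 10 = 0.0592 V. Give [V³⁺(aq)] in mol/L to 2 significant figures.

2.0 M

With Pd²⁺/Pd at the cathode and V³⁺/V²⁺ at the anode, E°cell = +0.912 − (−0.251) = +1.163 V (n = 2).
From the Nernst equation, log Q = n(E° − E)/0.0592 = 2·(+1.163 − (+0.986))/0.0592 = 5.980.
For Pd²⁺(aq) + 2 V²⁺(aq) → Pd(s) + 2 V³⁺(aq), the reaction quotient is Q = [V³⁺(aq)]^2 / ([Pd²⁺(aq)]·[V²⁺(aq)]^2).
Substituting the known concentrations and solving, log [V³⁺(aq)] = 0.302 and [V³⁺(aq)] = 2.0 M.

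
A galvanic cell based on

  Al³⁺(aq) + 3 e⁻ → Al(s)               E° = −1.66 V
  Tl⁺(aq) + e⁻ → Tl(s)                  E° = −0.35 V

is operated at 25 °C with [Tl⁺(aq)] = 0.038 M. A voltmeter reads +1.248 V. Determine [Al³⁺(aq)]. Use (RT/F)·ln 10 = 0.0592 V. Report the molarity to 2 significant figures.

With Tl⁺/Tl at the cathode and Al³⁺/Al at the anode, E°cell = −0.35 − (−1.66) = +1.31 V (n = 3).
From the Nernst equation, log Q = n(E° − E)/0.0592 = 3·(+1.31 − (+1.248))/0.0592 = 3.142.
For 3 Tl⁺(aq) + Al(s) → 3 Tl(s) + Al³⁺(aq), the reaction quotient is Q = [Al³⁺(aq)] / [Tl⁺(aq)]^3.
Isolating [Al³⁺(aq)] in Q = 10^{3.142} yields log [Al³⁺(aq)] = −1.119, i.e. 0.076 M.

0.076 M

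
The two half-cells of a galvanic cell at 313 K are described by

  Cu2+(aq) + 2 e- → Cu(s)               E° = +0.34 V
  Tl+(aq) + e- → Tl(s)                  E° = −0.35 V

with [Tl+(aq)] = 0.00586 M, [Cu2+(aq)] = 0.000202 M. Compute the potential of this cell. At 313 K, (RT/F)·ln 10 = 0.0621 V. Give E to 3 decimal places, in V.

+0.714 V

The Cu²⁺/Cu couple has the more positive E°, so it is the cathode; Tl⁺/Tl is the anode.
E°cell = +0.34 − (−0.35) = +0.69 V, with n = 2 electrons transferred.
The balanced reaction is Cu2+(aq) + 2 Tl(s) → Cu(s) + 2 Tl+(aq), so Q = [Tl+(aq)]^2 / [Cu2+(aq)] = 0.17 and log Q = −0.770.
By the Nernst equation, E = +0.69 − (0.0621/2)·(−0.770) = +0.714 V.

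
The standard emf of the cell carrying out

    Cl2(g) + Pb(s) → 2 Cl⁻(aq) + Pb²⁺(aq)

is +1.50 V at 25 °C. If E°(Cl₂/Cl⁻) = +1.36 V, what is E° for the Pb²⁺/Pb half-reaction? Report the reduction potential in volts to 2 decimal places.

−0.14 V

In the reaction as written the Cl₂/Cl⁻ couple is reduced (cathode) and Pb²⁺/Pb is oxidized (anode), so E°cell = E°(Cl₂/Cl⁻) − E°(Pb²⁺/Pb).
E°(Pb²⁺/Pb) = E°(cathode) − E°cell = +1.36 − (+1.50) = −0.14 V.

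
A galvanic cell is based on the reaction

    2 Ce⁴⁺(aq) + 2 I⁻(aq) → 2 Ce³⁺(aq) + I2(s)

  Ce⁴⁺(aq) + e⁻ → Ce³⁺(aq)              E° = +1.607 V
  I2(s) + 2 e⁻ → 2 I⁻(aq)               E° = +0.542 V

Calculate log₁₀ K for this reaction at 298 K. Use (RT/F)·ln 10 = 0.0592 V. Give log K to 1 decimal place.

log K = 36.0

The Ce⁴⁺/Ce³⁺ couple is reduced (cathode); E°cell = +1.607 − (+0.542) = +1.065 V with n = 2.
At equilibrium E = 0, so log K = nE°cell / 0.0592 = (2)(+1.065) / 0.0592 = 36.0.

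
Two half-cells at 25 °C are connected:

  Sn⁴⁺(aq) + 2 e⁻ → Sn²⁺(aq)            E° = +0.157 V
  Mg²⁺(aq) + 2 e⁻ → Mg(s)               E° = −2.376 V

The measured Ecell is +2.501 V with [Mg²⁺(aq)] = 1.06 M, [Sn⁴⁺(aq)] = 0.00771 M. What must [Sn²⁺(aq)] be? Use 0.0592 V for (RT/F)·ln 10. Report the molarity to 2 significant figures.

The Sn⁴⁺/Sn²⁺ couple has the larger reduction potential, so it is the cathode: E°cell = +0.157 − (−2.376) = +2.533 V and n = 2.
Rearranging E = E° − (0.0592/n)·log Q gives log Q = 2(+2.533 − (+2.501))/0.0592 = 1.081.
Balancing electrons gives Sn⁴⁺(aq) + Mg(s) → Sn²⁺(aq) + Mg²⁺(aq); thus Q = ([Sn²⁺(aq)]·[Mg²⁺(aq)]) / [Sn⁴⁺(aq)].
Substituting the known concentrations and solving, log [Sn²⁺(aq)] = −1.057 and [Sn²⁺(aq)] = 0.088 M.

0.088 M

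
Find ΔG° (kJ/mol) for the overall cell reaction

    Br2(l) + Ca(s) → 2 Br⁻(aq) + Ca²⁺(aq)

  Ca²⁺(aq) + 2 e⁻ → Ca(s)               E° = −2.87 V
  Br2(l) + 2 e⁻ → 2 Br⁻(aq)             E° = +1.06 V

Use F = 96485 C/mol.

−758 kJ/mol

In the reaction as written Br2(l) is reduced, so the Br₂/Br⁻ couple is the cathode and Ca²⁺/Ca is the anode.
E°cell = +1.06 − (−2.87) = +3.93 V; balancing electrons gives n = 2.
ΔG° = −nFE°cell = −(2)(96485)(+3.93) J/mol = −758 kJ/mol.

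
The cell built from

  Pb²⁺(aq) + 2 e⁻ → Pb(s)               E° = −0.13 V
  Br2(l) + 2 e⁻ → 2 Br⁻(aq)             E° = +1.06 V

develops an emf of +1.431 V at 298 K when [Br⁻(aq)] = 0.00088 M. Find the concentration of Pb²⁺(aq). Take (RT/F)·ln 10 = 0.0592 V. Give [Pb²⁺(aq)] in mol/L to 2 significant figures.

0.0093 M

Br₂/Br⁻ is the cathode (higher E°); E°cell = +1.06 − (−0.13) = +1.19 V with n = 2.
From the Nernst equation, log Q = n(E° − E)/0.0592 = 2·(+1.19 − (+1.431))/0.0592 = −8.142.
The balanced reaction is Br2(l) + Pb(s) → 2 Br⁻(aq) + Pb²⁺(aq), so Q = [Br⁻(aq)]^2·[Pb²⁺(aq)].
Solving for the unknown gives log [Pb²⁺(aq)] = −2.031, so [Pb²⁺(aq)] ≈ 0.0093 M.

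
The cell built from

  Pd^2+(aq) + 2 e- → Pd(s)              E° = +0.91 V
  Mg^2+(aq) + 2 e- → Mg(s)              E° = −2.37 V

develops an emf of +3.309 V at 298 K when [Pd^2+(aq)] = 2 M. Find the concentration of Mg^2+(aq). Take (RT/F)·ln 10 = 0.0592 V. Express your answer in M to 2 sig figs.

Pd²⁺/Pd is the cathode (higher E°); E°cell = +0.91 − (−2.37) = +3.28 V with n = 2.
Since E = E° − (0.0592/n)·log Q, log Q = n(E° − E)/0.0592 = −0.980.
The balanced reaction is Pd^2+(aq) + Mg(s) → Pd(s) + Mg^2+(aq), so Q = [Mg^2+(aq)] / [Pd^2+(aq)].
Isolating [Mg^2+(aq)] in Q = 10^{−0.980} yields log [Mg^2+(aq)] = −0.679, i.e. 0.21 M.

0.21 M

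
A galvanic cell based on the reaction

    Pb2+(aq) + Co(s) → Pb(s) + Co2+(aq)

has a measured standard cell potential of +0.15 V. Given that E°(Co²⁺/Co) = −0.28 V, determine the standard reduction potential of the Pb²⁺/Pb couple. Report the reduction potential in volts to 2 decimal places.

−0.13 V

In the reaction as written the Pb²⁺/Pb couple is reduced (cathode) and Co²⁺/Co is oxidized (anode), so E°cell = E°(Pb²⁺/Pb) − E°(Co²⁺/Co).
E°(Pb²⁺/Pb) = E°cell + E°(anode) = +0.15 + (−0.28) = −0.13 V.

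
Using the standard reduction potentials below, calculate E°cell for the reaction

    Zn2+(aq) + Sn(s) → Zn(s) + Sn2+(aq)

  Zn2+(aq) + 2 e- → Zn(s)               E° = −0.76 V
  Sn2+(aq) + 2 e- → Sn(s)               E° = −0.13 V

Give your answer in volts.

−0.63 V

Zn2+(aq) gains electrons, so the Zn²⁺/Zn couple is the cathode; the Sn²⁺/Sn couple is the anode.
E°cell = E°(cathode) − E°(anode) = −0.76 − (−0.13) = −0.63 V.
The negative E°cell means the reaction is non-spontaneous in the direction written.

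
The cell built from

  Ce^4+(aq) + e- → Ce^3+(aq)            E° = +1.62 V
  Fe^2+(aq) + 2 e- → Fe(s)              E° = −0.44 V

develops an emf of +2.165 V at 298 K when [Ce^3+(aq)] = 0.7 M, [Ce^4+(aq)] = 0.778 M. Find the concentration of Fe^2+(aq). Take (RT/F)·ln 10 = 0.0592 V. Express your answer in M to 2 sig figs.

0.00035 M

With Ce⁴⁺/Ce³⁺ at the cathode and Fe²⁺/Fe at the anode, E°cell = +1.62 − (−0.44) = +2.06 V (n = 2).
Rearranging E = E° − (0.0592/n)·log Q gives log Q = 2(+2.06 − (+2.165))/0.0592 = −3.547.
Balancing electrons gives 2 Ce^4+(aq) + Fe(s) → 2 Ce^3+(aq) + Fe^2+(aq); thus Q = ([Ce^3+(aq)]^2·[Fe^2+(aq)]) / [Ce^4+(aq)]^2.
Substituting the known concentrations and solving, log [Fe^2+(aq)] = −3.455 and [Fe^2+(aq)] = 0.00035 M.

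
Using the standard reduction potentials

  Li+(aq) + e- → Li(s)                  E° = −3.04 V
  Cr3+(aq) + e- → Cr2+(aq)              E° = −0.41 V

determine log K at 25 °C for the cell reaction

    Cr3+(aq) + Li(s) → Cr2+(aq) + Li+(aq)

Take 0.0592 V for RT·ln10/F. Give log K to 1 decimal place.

The Cr³⁺/Cr²⁺ couple is reduced (cathode); E°cell = −0.41 − (−3.04) = +2.63 V with n = 1.
At equilibrium E = 0, so log K = nE°cell / 0.0592 = (1)(+2.63) / 0.0592 = 44.4.

log K = 44.4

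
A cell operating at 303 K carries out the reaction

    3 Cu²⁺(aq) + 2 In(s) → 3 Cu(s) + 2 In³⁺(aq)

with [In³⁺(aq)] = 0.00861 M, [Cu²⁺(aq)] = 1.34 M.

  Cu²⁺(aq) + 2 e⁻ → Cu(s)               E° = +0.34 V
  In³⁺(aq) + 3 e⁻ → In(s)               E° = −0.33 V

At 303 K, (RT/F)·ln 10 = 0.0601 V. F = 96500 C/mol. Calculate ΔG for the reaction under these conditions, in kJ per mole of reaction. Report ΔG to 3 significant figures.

The standard cell potential is +0.34 − (−0.33) = +0.67 V, with n = 6 electrons in the balanced equation.
The reaction quotient is [In³⁺(aq)]^2 / [Cu²⁺(aq)]^3 = 3.08×10^−5; by Nernst, E = +0.67 − (0.0601/6)(−4.511) = +0.7152 V.
ΔG = −nFE = −(6)(96500)(+0.7152) J/mol = −414 kJ/mol.

−414 kJ/mol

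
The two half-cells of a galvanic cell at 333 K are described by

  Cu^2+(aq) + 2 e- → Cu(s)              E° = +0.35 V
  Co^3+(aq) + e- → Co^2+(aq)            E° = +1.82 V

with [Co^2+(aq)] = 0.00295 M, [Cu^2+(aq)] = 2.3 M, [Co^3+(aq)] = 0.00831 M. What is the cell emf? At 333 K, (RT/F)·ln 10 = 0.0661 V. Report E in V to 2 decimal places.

Since E°(Co³⁺/Co²⁺) > E°(Cu²⁺/Cu), Co³⁺/Co²⁺ serves as the cathode.
The standard potential is +1.82 − (+0.35) = +1.47 V and the balanced reaction transfers n = 2 electrons.
The balanced reaction is 2 Co^3+(aq) + Cu(s) → 2 Co^2+(aq) + Cu^2+(aq), so Q = ([Co^2+(aq)]^2·[Cu^2+(aq)]) / [Co^3+(aq)]^2 = 0.29 and log Q = −0.538.
E = E° − (0.0661/n)·log Q = +1.47 − (0.0661/2)(−0.538) = +1.49 V.

+1.49 V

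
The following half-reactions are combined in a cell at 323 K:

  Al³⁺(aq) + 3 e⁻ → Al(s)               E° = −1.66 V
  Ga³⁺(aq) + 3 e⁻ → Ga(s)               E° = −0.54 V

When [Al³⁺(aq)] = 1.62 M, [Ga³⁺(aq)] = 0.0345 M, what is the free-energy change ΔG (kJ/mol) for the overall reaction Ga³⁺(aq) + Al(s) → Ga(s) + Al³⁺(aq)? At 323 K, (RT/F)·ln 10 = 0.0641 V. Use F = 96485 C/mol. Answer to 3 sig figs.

−314 kJ/mol

With Ga³⁺/Ga reduced at the cathode, E°cell = −0.54 − (−1.66) = +1.12 V and n = 3.
The reaction quotient is [Al³⁺(aq)] / [Ga³⁺(aq)] = 47; by Nernst, E = +1.12 − (0.0641/3)(1.672) = +1.0843 V.
ΔG = −nFE = −(3)(96485)(+1.0843) J/mol = −314 kJ/mol.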